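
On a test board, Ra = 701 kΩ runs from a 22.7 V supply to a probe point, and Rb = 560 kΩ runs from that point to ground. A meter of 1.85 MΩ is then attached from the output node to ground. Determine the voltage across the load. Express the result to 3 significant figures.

V_out ≈ 8.63 V

The load sits in parallel with Rb: Rb‖R_L = (560 × 1850) / (560 + 1850) = 429.9 kΩ.
V_out = 22.7 × 429.9 / (701 + 429.9) = 22.7 × 429.9/1131 = 8.63 V.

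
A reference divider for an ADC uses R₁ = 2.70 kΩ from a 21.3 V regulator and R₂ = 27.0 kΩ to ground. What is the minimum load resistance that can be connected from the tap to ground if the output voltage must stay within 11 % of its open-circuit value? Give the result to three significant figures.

Output resistance R_th = R₁‖R₂ = (2.70 × 27.0)/29.70 = 2.455 kΩ.
The fractional drop is R_th/(R_th + R_L); requiring this ≤ 0.110 gives R_L ≥ R_th(1/0.110 − 1) = 2.455 × 8.091 = 19.9 kΩ.

R_L(min) ≈ 19.9 kΩ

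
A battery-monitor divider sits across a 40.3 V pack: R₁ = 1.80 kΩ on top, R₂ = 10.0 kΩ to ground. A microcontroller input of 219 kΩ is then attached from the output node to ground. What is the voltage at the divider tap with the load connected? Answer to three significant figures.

The load sits in parallel with R₂: R₂‖R_L = (10.0 × 219) / (10.0 + 219) = 9.563 kΩ.
V_out = 40.3 × 9.563 / (1.80 + 9.563) = 40.3 × 9.563/11.36 = 33.9 V.

V_out ≈ 33.9 V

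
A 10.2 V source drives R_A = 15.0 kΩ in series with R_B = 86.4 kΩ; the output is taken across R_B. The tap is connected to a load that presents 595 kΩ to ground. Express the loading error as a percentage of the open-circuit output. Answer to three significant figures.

The divider's output (Thévenin) resistance is R_A‖R_B = 12.78 kΩ.
Fractional drop under load = R_th/(R_th + R_L) = 12.78 / (12.78 + 595) = 0.02103.
So the output falls by 2.10 %.

2.10 %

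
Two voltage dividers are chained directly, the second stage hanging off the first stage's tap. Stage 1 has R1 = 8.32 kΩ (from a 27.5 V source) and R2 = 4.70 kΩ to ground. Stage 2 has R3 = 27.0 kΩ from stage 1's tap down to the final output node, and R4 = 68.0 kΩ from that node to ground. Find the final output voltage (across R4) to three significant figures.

V_out ≈ 6.89 V

Stage 2 presents R3+R4 = 95.00 kΩ as a load on stage 1's tap.
Stage 1's lower leg becomes R2‖(R3+R4) = 4.478 kΩ, so V_mid = 27.5 × 4.478/12.80 = 9.623 V.
Stage 2 is itself unloaded: V_out = V_mid × R4/(R3+R4) = 9.623 × 68.0/95.00 = 6.89 V.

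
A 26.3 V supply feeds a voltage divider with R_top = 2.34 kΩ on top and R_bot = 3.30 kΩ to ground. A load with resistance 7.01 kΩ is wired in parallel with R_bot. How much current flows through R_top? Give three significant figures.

R_bot‖R_L = 2.244 kΩ, so the source sees R_top + R_bot‖R_L = 4.584 kΩ.
I = 26.3 V / 4.584 kΩ = 5.74 mA.

I ≈ 5.74 mA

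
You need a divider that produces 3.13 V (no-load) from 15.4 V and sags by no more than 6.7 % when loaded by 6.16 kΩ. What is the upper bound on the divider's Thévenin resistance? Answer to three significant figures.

R_th ≤ 442 Ω

Loading drop = R_th/(R_th + R_L) ≤ 0.0670, so R_th ≤ R_L · ε/(1−ε) = 6.16 kΩ × 0.0670/0.9330 = 442 Ω.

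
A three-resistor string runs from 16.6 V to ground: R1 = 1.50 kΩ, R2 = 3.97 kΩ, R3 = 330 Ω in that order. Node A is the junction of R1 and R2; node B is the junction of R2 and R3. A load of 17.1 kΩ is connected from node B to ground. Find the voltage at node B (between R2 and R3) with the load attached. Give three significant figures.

V ≈ 0.928 V

At node B, R3 is in parallel with the load: R3‖R_L = 323.8 Ω.
Below node A the resistance is R2 + (R3‖R_L) = 4294 Ω, so V_A = 16.6 × 4294/5794 = 12.30 V.
Then V_B = V_A × (R3‖R_L)/(R2 + R3‖R_L) = 12.30 × 323.8/4294 = 0.928 V.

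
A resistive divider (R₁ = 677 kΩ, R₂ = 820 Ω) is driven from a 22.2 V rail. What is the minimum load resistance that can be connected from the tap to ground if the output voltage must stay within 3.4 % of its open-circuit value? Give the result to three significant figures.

Output resistance R_th = R₁‖R₂ = (677000 × 820)/677800 = 819.0 Ω.
The fractional drop is R_th/(R_th + R_L); requiring this ≤ 0.0340 gives R_L ≥ R_th(1/0.0340 − 1) = 819.0 × 28.41 = 23.3 kΩ.

R_L(min) ≈ 23.3 kΩ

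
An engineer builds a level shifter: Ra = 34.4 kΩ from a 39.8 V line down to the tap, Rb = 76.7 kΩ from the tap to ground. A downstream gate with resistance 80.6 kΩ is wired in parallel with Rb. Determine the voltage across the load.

V_out ≈ 21.2 V

The load sits in parallel with Rb: Rb‖R_L = (76.7 × 80.6) / (76.7 + 80.6) = 39.30 kΩ.
V_out = 39.8 × 39.30 / (34.4 + 39.30) = 39.8 × 39.30/73.70 = 21.2 V.
(Unloaded it would have been 27.5 V.)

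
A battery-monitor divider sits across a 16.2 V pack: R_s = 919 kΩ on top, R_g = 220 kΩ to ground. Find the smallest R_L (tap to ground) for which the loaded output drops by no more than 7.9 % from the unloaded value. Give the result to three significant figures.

R_L(min) ≈ 2.07 MΩ

Output resistance R_th = R_s‖R_g = (919 × 220)/1139 = 177.5 kΩ.
The fractional drop is R_th/(R_th + R_L); requiring this ≤ 0.0790 gives R_L ≥ R_th(1/0.0790 − 1) = 177.5 × 11.66 = 2.07 MΩ.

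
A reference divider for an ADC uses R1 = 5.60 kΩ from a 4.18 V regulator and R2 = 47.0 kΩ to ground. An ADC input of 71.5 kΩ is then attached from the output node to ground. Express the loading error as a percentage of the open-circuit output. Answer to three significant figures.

6.54 %

The divider's output (Thévenin) resistance is R1‖R2 = 5.004 kΩ.
Fractional drop under load = R_th/(R_th + R_L) = 5.004 / (5.004 + 71.5) = 0.06541.
So the output falls by 6.54 %.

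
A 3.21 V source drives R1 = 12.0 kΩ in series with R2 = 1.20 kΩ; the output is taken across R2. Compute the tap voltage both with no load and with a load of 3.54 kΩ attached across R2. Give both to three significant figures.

Open-circuit: V = 3.21 × 1.20/(12.0 + 1.20) = 0.292 V.
With the load, R2 becomes R2‖R_L = 0.8962 kΩ, so V = 3.21 × 0.8962/12.90 = 0.223 V.

Unloaded: 0.292 V; loaded: 0.223 V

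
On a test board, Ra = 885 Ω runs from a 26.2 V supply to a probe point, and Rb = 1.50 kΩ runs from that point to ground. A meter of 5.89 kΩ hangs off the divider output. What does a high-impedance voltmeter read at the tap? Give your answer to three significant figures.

The load sits in parallel with Rb: Rb‖R_L = (1500 × 5890) / (1500 + 5890) = 1196 Ω.
V_out = 26.2 × 1196 / (885 + 1196) = 26.2 × 1196/2081 = 15.1 V.

V_out ≈ 15.1 V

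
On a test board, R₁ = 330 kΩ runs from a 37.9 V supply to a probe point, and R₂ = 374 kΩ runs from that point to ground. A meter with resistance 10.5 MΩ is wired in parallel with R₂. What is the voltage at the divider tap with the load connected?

The load sits in parallel with R₂: R₂‖R_L = (374 × 10500) / (374 + 10500) = 361.1 kΩ.
V_out = 37.9 × 361.1 / (330 + 361.1) = 37.9 × 361.1/691.1 = 19.8 V.

V_out ≈ 19.8 V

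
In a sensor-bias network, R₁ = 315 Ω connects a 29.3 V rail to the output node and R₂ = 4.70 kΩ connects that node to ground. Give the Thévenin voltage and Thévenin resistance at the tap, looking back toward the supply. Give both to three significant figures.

V_th is the open-circuit tap voltage: 29.3 × 4700/(315 + 4700) = 27.5 V.
With the supply zeroed, R₁ and R₂ appear in parallel from the tap: R_th = R₁‖R₂ = (315 × 4700)/5015 = 295 Ω.

V_th = 27.5 V, R_th = 295 Ω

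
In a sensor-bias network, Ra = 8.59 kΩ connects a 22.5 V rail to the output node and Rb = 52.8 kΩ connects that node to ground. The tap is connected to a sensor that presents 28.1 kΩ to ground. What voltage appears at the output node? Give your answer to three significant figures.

The load sits in parallel with Rb: Rb‖R_L = (52.8 × 28.1) / (52.8 + 28.1) = 18.34 kΩ.
V_out = 22.5 × 18.34 / (8.59 + 18.34) = 22.5 × 18.34/26.93 = 15.3 V.
(Unloaded it would have been 19.4 V.)

V_out ≈ 15.3 V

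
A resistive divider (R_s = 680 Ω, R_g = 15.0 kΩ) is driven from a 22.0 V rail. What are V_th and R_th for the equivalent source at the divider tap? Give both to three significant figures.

V_th = 21.0 V, R_th = 651 Ω

V_th is the open-circuit tap voltage: 22.0 × 15000/(680 + 15000) = 21.0 V.
With the supply zeroed, R_s and R_g appear in parallel from the tap: R_th = R_s‖R_g = (680 × 15000)/15680 = 651 Ω.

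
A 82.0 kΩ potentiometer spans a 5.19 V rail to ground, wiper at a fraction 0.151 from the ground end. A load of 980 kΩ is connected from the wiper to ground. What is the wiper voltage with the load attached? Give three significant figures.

V ≈ 0.775 V

The wiper splits the pot into (1−α)R = 69.62 kΩ above and αR = 12.38 kΩ below.
Lower section ‖ load = 12.23 kΩ.
V_wiper = 5.19 × 12.23/(69.62 + 12.23) = 0.775 V.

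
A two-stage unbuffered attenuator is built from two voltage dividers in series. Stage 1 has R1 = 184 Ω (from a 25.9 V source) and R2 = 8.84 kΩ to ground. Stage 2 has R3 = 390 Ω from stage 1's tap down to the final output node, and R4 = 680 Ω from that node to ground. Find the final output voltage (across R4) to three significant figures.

V_out ≈ 13.8 V

Stage 2 presents R3+R4 = 1070 Ω as a load on stage 1's tap.
Stage 1's lower leg becomes R2‖(R3+R4) = 954.5 Ω, so V_mid = 25.9 × 954.5/1138 = 21.71 V.
Stage 2 is itself unloaded: V_out = V_mid × R4/(R3+R4) = 21.71 × 680/1070 = 13.8 V.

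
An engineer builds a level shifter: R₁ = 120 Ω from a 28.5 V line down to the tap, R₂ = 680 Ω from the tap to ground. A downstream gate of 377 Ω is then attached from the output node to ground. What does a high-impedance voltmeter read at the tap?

V_out ≈ 19.1 V

The load sits in parallel with R₂: R₂‖R_L = (680 × 377) / (680 + 377) = 242.5 Ω.
V_out = 28.5 × 242.5 / (120 + 242.5) = 28.5 × 242.5/362.5 = 19.1 V.
(Unloaded it would have been 24.2 V.)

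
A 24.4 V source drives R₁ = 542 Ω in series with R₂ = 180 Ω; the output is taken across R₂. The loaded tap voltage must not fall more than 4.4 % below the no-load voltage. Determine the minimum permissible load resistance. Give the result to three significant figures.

Output resistance R_th = R₁‖R₂ = (542 × 180)/722.0 = 135.1 Ω.
The fractional drop is R_th/(R_th + R_L); requiring this ≤ 0.0440 gives R_L ≥ R_th(1/0.0440 − 1) = 135.1 × 21.73 = 2.94 kΩ.

R_L(min) ≈ 2.94 kΩ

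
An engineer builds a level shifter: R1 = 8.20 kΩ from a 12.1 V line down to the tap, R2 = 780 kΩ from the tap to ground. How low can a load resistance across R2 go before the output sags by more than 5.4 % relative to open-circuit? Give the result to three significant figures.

R_L(min) ≈ 142 kΩ

Output resistance R_th = R1‖R2 = (8.20 × 780)/788.2 = 8.115 kΩ.
The fractional drop is R_th/(R_th + R_L); requiring this ≤ 0.0540 gives R_L ≥ R_th(1/0.0540 − 1) = 8.115 × 17.52 = 142 kΩ.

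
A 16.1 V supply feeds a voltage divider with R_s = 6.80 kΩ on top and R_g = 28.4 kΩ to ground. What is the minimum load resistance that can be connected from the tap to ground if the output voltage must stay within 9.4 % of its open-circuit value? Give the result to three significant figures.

R_L(min) ≈ 52.9 kΩ

Output resistance R_th = R_s‖R_g = (6.80 × 28.4)/35.20 = 5.486 kΩ.
The fractional drop is R_th/(R_th + R_L); requiring this ≤ 0.0940 gives R_L ≥ R_th(1/0.0940 − 1) = 5.486 × 9.638 = 52.9 kΩ.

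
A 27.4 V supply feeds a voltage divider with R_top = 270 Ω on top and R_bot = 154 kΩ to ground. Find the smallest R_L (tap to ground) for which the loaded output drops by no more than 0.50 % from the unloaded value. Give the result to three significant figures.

Output resistance R_th = R_top‖R_bot = (270 × 154000)/154300 = 269.5 Ω.
The fractional drop is R_th/(R_th + R_L); requiring this ≤ 0.00500 gives R_L ≥ R_th(1/0.00500 − 1) = 269.5 × 199.0 = 53.6 kΩ.

R_L(min) ≈ 53.6 kΩ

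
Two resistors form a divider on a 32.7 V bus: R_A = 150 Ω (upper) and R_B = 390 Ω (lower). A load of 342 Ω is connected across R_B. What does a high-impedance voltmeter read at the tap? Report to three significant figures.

The load sits in parallel with R_B: R_B‖R_L = (390 × 342) / (390 + 342) = 182.2 Ω.
V_out = 32.7 × 182.2 / (150 + 182.2) = 32.7 × 182.2/332.2 = 17.9 V.
(Unloaded it would have been 23.6 V.)

V_out ≈ 17.9 V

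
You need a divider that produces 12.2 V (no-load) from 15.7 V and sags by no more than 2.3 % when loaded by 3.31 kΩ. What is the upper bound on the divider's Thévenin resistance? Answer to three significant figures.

R_th ≤ 77.9 Ω

Loading drop = R_th/(R_th + R_L) ≤ 0.0230, so R_th ≤ R_L · ε/(1−ε) = 3.31 kΩ × 0.0230/0.9770 = 77.9 Ω.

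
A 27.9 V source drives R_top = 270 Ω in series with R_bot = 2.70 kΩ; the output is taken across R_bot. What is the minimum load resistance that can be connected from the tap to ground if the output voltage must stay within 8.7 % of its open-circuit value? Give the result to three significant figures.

Output resistance R_th = R_top‖R_bot = (270 × 2700)/2970 = 245.5 Ω.
The fractional drop is R_th/(R_th + R_L); requiring this ≤ 0.0870 gives R_L ≥ R_th(1/0.0870 − 1) = 245.5 × 10.49 = 2.58 kΩ.

R_L(min) ≈ 2.58 kΩ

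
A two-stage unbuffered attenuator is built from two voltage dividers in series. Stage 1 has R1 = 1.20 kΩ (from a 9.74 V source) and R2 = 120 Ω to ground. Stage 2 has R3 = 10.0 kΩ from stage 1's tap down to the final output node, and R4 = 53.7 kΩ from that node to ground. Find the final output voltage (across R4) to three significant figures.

Stage 2 presents R3+R4 = 63700 Ω as a load on stage 1's tap.
Stage 1's lower leg becomes R2‖(R3+R4) = 119.8 Ω, so V_mid = 9.74 × 119.8/1320 = 0.8839 V.
Stage 2 is itself unloaded: V_out = V_mid × R4/(R3+R4) = 0.8839 × 53700/63700 = 0.745 V.

V_out ≈ 0.745 V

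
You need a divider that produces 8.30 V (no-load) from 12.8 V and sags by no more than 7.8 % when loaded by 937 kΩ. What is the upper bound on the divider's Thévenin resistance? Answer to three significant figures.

Loading drop = R_th/(R_th + R_L) ≤ 0.0780, so R_th ≤ R_L · ε/(1−ε) = 937 kΩ × 0.0780/0.9220 = 79.3 kΩ.

R_th ≤ 79.3 kΩ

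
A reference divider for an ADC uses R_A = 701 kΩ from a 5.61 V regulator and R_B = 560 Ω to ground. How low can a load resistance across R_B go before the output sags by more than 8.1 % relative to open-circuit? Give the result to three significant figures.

R_L(min) ≈ 6.35 kΩ

Output resistance R_th = R_A‖R_B = (701000 × 560)/701600 = 559.6 Ω.
The fractional drop is R_th/(R_th + R_L); requiring this ≤ 0.0810 gives R_L ≥ R_th(1/0.0810 − 1) = 559.6 × 11.35 = 6.35 kΩ.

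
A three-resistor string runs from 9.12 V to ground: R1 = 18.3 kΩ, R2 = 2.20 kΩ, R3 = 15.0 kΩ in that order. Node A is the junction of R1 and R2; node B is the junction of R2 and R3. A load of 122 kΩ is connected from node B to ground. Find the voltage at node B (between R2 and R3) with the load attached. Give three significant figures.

V ≈ 3.60 V

At node B, R3 is in parallel with the load: R3‖R_L = 13.36 kΩ.
Below node A the resistance is R2 + (R3‖R_L) = 15.56 kΩ, so V_A = 9.12 × 15.56/33.86 = 4.191 V.
Then V_B = V_A × (R3‖R_L)/(R2 + R3‖R_L) = 4.191 × 13.36/15.56 = 3.60 V.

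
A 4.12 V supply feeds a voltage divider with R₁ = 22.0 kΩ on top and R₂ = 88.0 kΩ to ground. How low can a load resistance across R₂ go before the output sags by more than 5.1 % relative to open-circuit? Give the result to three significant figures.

R_L(min) ≈ 327 kΩ

Output resistance R_th = R₁‖R₂ = (22.0 × 88.0)/110.0 = 17.60 kΩ.
The fractional drop is R_th/(R_th + R_L); requiring this ≤ 0.0510 gives R_L ≥ R_th(1/0.0510 − 1) = 17.60 × 18.61 = 327 kΩ.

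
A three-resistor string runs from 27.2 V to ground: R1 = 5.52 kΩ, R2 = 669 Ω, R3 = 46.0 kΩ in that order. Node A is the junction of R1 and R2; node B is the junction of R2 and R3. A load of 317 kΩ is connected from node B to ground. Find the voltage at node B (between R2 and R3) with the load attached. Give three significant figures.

At node B, R3 is in parallel with the load: R3‖R_L = 40170 Ω.
Below node A the resistance is R2 + (R3‖R_L) = 40840 Ω, so V_A = 27.2 × 40840/46360 = 23.96 V.
Then V_B = V_A × (R3‖R_L)/(R2 + R3‖R_L) = 23.96 × 40170/40840 = 23.6 V.

V ≈ 23.6 V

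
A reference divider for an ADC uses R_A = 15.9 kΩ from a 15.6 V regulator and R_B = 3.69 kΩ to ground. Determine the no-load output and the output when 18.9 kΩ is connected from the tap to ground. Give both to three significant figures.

Unloaded: 2.94 V; loaded: 2.54 V

Open-circuit: V = 15.6 × 3.69/(15.9 + 3.69) = 2.94 V.
With the load, R_B becomes R_B‖R_L = 3.087 kΩ, so V = 15.6 × 3.087/18.99 = 2.54 V.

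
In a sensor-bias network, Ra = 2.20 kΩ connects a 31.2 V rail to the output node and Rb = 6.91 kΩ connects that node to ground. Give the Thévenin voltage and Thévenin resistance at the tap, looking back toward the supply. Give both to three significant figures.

V_th = 23.7 V, R_th = 1.67 kΩ

V_th is the open-circuit tap voltage: 31.2 × 6.91/(2.20 + 6.91) = 23.7 V.
With the supply zeroed, Ra and Rb appear in parallel from the tap: R_th = Ra‖Rb = (2.20 × 6.91)/9.110 = 1.67 kΩ.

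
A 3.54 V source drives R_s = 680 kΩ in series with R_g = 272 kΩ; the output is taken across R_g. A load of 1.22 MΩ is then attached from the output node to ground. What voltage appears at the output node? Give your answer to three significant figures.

The load sits in parallel with R_g: R_g‖R_L = (272 × 1220) / (272 + 1220) = 222.4 kΩ.
V_out = 3.54 × 222.4 / (680 + 222.4) = 3.54 × 222.4/902.4 = 0.872 V.

V_out ≈ 0.872 V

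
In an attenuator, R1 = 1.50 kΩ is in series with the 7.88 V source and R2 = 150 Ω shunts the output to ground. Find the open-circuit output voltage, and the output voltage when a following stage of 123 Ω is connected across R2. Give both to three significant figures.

Open-circuit: V = 7.88 × 150/(1500 + 150) = 0.716 V.
With the load, R2 becomes R2‖R_L = 67.58 Ω, so V = 7.88 × 67.58/1568 = 0.340 V.

Unloaded: 0.716 V; loaded: 0.340 V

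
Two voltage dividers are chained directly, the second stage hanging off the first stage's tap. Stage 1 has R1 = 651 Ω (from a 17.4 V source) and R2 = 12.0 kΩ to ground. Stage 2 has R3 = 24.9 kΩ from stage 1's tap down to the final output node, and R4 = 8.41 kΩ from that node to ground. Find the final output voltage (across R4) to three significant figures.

V_out ≈ 4.09 V

Stage 2 presents R3+R4 = 33310 Ω as a load on stage 1's tap.
Stage 1's lower leg becomes R2‖(R3+R4) = 8822 Ω, so V_mid = 17.4 × 8822/9473 = 16.20 V.
Stage 2 is itself unloaded: V_out = V_mid × R4/(R3+R4) = 16.20 × 8410/33310 = 4.09 V.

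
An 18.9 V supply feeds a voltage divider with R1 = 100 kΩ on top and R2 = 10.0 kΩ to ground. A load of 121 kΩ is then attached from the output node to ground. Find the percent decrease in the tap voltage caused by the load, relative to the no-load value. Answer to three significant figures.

The divider's output (Thévenin) resistance is R1‖R2 = 9.091 kΩ.
Fractional drop under load = R_th/(R_th + R_L) = 9.091 / (9.091 + 121) = 0.06988.
So the output falls by 6.99 %.

6.99 %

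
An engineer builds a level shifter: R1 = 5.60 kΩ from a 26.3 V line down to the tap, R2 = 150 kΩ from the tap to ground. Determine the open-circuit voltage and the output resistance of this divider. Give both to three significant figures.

V_th = 25.4 V, R_th = 5.40 kΩ

V_th is the open-circuit tap voltage: 26.3 × 150/(5.60 + 150) = 25.4 V.
With the supply zeroed, R1 and R2 appear in parallel from the tap: R_th = R1‖R2 = (5.60 × 150)/155.6 = 5.40 kΩ.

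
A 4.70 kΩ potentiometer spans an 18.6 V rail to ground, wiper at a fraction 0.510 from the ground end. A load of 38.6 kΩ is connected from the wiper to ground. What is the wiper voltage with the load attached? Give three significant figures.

V ≈ 9.21 V

The wiper splits the pot into (1−α)R = 2.303 kΩ above and αR = 2.397 kΩ below.
Lower section ‖ load = 2.257 kΩ.
V_wiper = 18.6 × 2.257/(2.303 + 2.257) = 9.21 V.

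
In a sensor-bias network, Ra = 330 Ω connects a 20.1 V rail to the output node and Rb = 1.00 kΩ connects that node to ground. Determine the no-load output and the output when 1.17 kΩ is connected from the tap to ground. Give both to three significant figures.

Open-circuit: V = 20.1 × 1000/(330 + 1000) = 15.1 V.
With the load, Rb becomes Rb‖R_L = 539.2 Ω, so V = 20.1 × 539.2/869.2 = 12.5 V.

Unloaded: 15.1 V; loaded: 12.5 V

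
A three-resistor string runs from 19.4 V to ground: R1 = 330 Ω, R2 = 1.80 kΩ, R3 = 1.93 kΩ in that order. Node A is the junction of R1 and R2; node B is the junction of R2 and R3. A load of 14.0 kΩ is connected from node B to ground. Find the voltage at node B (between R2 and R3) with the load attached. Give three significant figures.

V ≈ 8.60 V

At node B, R3 is in parallel with the load: R3‖R_L = 1696 Ω.
Below node A the resistance is R2 + (R3‖R_L) = 3496 Ω, so V_A = 19.4 × 3496/3826 = 17.73 V.
Then V_B = V_A × (R3‖R_L)/(R2 + R3‖R_L) = 17.73 × 1696/3496 = 8.60 V.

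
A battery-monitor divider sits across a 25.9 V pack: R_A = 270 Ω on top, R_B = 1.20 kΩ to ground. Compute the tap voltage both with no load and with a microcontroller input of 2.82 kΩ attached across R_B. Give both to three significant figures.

Open-circuit: V = 25.9 × 1200/(270 + 1200) = 21.1 V.
With the load, R_B becomes R_B‖R_L = 841.8 Ω, so V = 25.9 × 841.8/1112 = 19.6 V.

Unloaded: 21.1 V; loaded: 19.6 V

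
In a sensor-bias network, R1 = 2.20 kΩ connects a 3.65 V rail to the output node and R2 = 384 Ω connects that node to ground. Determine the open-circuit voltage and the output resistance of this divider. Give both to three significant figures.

V_th = 0.542 V, R_th = 327 Ω

V_th is the open-circuit tap voltage: 3.65 × 384/(2200 + 384) = 0.542 V.
With the supply zeroed, R1 and R2 appear in parallel from the tap: R_th = R1‖R2 = (2200 × 384)/2584 = 327 Ω.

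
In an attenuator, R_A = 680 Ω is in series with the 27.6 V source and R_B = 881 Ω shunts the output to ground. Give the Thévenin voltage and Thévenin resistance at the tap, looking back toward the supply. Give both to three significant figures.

V_th = 15.6 V, R_th = 384 Ω

V_th is the open-circuit tap voltage: 27.6 × 881/(680 + 881) = 15.6 V.
With the supply zeroed, R_A and R_B appear in parallel from the tap: R_th = R_A‖R_B = (680 × 881)/1561 = 384 Ω.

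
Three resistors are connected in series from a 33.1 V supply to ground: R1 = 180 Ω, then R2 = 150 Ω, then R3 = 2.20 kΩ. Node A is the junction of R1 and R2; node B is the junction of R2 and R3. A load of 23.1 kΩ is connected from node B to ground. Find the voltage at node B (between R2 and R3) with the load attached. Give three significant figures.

V ≈ 28.4 V

At node B, R3 is in parallel with the load: R3‖R_L = 2009 Ω.
Below node A the resistance is R2 + (R3‖R_L) = 2159 Ω, so V_A = 33.1 × 2159/2339 = 30.55 V.
Then V_B = V_A × (R3‖R_L)/(R2 + R3‖R_L) = 30.55 × 2009/2159 = 28.4 V.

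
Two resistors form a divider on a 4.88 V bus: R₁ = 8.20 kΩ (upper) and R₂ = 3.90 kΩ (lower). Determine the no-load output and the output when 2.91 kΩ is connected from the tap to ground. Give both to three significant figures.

Open-circuit: V = 4.88 × 3.90/(8.20 + 3.90) = 1.57 V.
With the load, R₂ becomes R₂‖R_L = 1.667 kΩ, so V = 4.88 × 1.667/9.867 = 0.824 V.

Unloaded: 1.57 V; loaded: 0.824 V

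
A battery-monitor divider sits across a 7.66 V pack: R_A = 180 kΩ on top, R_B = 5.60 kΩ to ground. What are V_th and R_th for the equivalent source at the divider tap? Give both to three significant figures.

V_th is the open-circuit tap voltage: 7.66 × 5.60/(180 + 5.60) = 0.231 V.
With the supply zeroed, R_A and R_B appear in parallel from the tap: R_th = R_A‖R_B = (180 × 5.60)/185.6 = 5.43 kΩ.

V_th = 0.231 V, R_th = 5.43 kΩ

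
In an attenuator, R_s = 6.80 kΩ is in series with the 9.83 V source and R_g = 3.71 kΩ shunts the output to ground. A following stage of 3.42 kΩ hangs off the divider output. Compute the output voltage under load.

V_out ≈ 2.04 V

The load sits in parallel with R_g: R_g‖R_L = (3.71 × 3.42) / (3.71 + 3.42) = 1.780 kΩ.
V_out = 9.83 × 1.780 / (6.80 + 1.780) = 9.83 × 1.780/8.580 = 2.04 V.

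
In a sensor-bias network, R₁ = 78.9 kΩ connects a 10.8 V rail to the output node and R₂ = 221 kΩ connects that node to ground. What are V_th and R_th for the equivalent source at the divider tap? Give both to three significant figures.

V_th = 7.96 V, R_th = 58.1 kΩ

V_th is the open-circuit tap voltage: 10.8 × 221/(78.9 + 221) = 7.96 V.
With the supply zeroed, R₁ and R₂ appear in parallel from the tap: R_th = R₁‖R₂ = (78.9 × 221)/299.9 = 58.1 kΩ.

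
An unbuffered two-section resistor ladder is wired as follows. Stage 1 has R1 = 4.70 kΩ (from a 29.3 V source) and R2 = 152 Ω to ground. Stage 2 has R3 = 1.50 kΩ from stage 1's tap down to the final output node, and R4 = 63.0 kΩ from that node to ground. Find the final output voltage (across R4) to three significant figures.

Stage 2 presents R3+R4 = 64500 Ω as a load on stage 1's tap.
Stage 1's lower leg becomes R2‖(R3+R4) = 151.6 Ω, so V_mid = 29.3 × 151.6/4852 = 0.9158 V.
Stage 2 is itself unloaded: V_out = V_mid × R4/(R3+R4) = 0.9158 × 63000/64500 = 0.895 V.

V_out ≈ 0.895 V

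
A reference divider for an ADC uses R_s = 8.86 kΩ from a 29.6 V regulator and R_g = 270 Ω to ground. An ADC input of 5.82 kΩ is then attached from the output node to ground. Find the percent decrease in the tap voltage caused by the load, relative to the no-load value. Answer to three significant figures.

The divider's output (Thévenin) resistance is R_s‖R_g = 262.0 Ω.
Fractional drop under load = R_th/(R_th + R_L) = 262.0 / (262.0 + 5820) = 0.04308.
So the output falls by 4.31 %.

4.31 %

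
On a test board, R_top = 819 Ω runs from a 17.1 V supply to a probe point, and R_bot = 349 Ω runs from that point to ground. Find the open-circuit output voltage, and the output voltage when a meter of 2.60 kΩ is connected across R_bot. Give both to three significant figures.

Open-circuit: V = 17.1 × 349/(819 + 349) = 5.11 V.
With the load, R_bot becomes R_bot‖R_L = 307.7 Ω, so V = 17.1 × 307.7/1127 = 4.67 V.

Unloaded: 5.11 V; loaded: 4.67 V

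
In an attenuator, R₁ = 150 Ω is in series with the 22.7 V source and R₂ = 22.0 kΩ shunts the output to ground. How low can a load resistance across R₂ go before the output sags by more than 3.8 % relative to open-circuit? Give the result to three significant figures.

Output resistance R_th = R₁‖R₂ = (150 × 22000)/22150 = 149.0 Ω.
The fractional drop is R_th/(R_th + R_L); requiring this ≤ 0.0380 gives R_L ≥ R_th(1/0.0380 − 1) = 149.0 × 25.32 = 3.77 kΩ.

R_L(min) ≈ 3.77 kΩ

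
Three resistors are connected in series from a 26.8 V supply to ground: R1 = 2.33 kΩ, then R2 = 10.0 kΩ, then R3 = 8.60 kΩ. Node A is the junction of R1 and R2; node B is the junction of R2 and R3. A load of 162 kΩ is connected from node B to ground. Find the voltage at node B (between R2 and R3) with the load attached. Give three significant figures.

V ≈ 10.7 V

At node B, R3 is in parallel with the load: R3‖R_L = 8.166 kΩ.
Below node A the resistance is R2 + (R3‖R_L) = 18.17 kΩ, so V_A = 26.8 × 18.17/20.50 = 23.75 V.
Then V_B = V_A × (R3‖R_L)/(R2 + R3‖R_L) = 23.75 × 8.166/18.17 = 10.7 V.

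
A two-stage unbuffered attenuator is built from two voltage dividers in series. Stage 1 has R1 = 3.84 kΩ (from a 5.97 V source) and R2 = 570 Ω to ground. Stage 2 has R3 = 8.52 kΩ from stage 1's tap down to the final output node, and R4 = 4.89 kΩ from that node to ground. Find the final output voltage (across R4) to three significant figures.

Stage 2 presents R3+R4 = 13410 Ω as a load on stage 1's tap.
Stage 1's lower leg becomes R2‖(R3+R4) = 546.8 Ω, so V_mid = 5.97 × 546.8/4387 = 0.7441 V.
Stage 2 is itself unloaded: V_out = V_mid × R4/(R3+R4) = 0.7441 × 4890/13410 = 0.271 V.

V_out ≈ 0.271 V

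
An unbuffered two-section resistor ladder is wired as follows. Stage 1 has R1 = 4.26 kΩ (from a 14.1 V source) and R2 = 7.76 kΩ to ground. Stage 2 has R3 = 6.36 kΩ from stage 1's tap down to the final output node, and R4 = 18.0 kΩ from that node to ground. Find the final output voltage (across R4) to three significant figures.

V_out ≈ 6.04 V

Stage 2 presents R3+R4 = 24.36 kΩ as a load on stage 1's tap.
Stage 1's lower leg becomes R2‖(R3+R4) = 5.885 kΩ, so V_mid = 14.1 × 5.885/10.15 = 8.179 V.
Stage 2 is itself unloaded: V_out = V_mid × R4/(R3+R4) = 8.179 × 18.0/24.36 = 6.04 V.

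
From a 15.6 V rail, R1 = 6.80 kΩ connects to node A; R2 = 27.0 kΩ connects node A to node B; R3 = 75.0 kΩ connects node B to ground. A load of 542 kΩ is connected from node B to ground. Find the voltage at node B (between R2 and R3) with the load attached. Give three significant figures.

V ≈ 10.3 V

At node B, R3 is in parallel with the load: R3‖R_L = 65.88 kΩ.
Below node A the resistance is R2 + (R3‖R_L) = 92.88 kΩ, so V_A = 15.6 × 92.88/99.68 = 14.54 V.
Then V_B = V_A × (R3‖R_L)/(R2 + R3‖R_L) = 14.54 × 65.88/92.88 = 10.3 V.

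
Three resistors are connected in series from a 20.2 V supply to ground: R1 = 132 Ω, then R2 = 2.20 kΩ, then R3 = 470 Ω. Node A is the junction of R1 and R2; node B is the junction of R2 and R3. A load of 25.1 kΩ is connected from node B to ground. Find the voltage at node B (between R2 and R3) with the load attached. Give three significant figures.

At node B, R3 is in parallel with the load: R3‖R_L = 461.4 Ω.
Below node A the resistance is R2 + (R3‖R_L) = 2661 Ω, so V_A = 20.2 × 2661/2793 = 19.25 V.
Then V_B = V_A × (R3‖R_L)/(R2 + R3‖R_L) = 19.25 × 461.4/2661 = 3.34 V.

V ≈ 3.34 V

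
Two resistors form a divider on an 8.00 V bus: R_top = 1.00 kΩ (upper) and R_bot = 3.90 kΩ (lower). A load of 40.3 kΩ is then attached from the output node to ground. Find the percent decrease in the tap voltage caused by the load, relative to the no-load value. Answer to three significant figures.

The divider's output (Thévenin) resistance is R_top‖R_bot = 0.7959 kΩ.
Fractional drop under load = R_th/(R_th + R_L) = 0.7959 / (0.7959 + 40.3) = 0.01937.
So the output falls by 1.94 %.

1.94 %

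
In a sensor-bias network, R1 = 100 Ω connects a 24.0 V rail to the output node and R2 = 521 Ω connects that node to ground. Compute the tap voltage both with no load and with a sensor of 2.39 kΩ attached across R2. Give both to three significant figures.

Open-circuit: V = 24.0 × 521/(100 + 521) = 20.1 V.
With the load, R2 becomes R2‖R_L = 427.8 Ω, so V = 24.0 × 427.8/527.8 = 19.5 V.

Unloaded: 20.1 V; loaded: 19.5 V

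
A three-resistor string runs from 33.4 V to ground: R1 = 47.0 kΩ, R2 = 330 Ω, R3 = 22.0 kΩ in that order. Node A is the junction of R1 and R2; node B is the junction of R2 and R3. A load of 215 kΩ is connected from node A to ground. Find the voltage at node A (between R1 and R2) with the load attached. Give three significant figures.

V ≈ 10.0 V

Below node A the series string R2+R3 = 22330 Ω sits in parallel with the 215000 Ω load: 20230 Ω.
V_A = 33.4 × 20230/(47000 + 20230) = 10.0 V.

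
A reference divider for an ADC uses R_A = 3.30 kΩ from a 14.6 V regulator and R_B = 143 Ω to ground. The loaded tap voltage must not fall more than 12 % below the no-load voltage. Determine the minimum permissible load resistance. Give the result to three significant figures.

R_L(min) ≈ 1.01 kΩ

Output resistance R_th = R_A‖R_B = (3300 × 143)/3443 = 137.1 Ω.
The fractional drop is R_th/(R_th + R_L); requiring this ≤ 0.120 gives R_L ≥ R_th(1/0.120 − 1) = 137.1 × 7.333 = 1.01 kΩ.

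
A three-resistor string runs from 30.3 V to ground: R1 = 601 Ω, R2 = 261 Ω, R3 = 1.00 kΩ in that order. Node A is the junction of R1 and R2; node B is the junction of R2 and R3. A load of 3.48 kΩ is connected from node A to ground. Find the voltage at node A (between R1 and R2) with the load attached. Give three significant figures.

Below node A the series string R2+R3 = 1261 Ω sits in parallel with the 3480 Ω load: 925.6 Ω.
V_A = 30.3 × 925.6/(601 + 925.6) = 18.4 V.

V ≈ 18.4 V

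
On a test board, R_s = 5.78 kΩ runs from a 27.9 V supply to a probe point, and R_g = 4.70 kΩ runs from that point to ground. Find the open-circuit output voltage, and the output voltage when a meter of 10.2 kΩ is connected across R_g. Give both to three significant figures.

Open-circuit: V = 27.9 × 4.70/(5.78 + 4.70) = 12.5 V.
With the load, R_g becomes R_g‖R_L = 3.217 kΩ, so V = 27.9 × 3.217/8.997 = 9.98 V.

Unloaded: 12.5 V; loaded: 9.98 V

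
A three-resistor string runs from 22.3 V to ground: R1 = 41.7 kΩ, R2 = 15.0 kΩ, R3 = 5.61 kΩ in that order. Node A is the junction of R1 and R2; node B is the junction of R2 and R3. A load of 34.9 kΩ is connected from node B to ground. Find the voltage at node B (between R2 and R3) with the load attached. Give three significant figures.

At node B, R3 is in parallel with the load: R3‖R_L = 4.833 kΩ.
Below node A the resistance is R2 + (R3‖R_L) = 19.83 kΩ, so V_A = 22.3 × 19.83/61.53 = 7.188 V.
Then V_B = V_A × (R3‖R_L)/(R2 + R3‖R_L) = 7.188 × 4.833/19.83 = 1.75 V.

V ≈ 1.75 V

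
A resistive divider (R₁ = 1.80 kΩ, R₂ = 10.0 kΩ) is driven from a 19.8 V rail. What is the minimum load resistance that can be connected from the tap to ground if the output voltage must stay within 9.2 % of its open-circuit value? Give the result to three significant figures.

R_L(min) ≈ 15.1 kΩ

Output resistance R_th = R₁‖R₂ = (1.80 × 10.0)/11.80 = 1.525 kΩ.
The fractional drop is R_th/(R_th + R_L); requiring this ≤ 0.0920 gives R_L ≥ R_th(1/0.0920 − 1) = 1.525 × 9.870 = 15.1 kΩ.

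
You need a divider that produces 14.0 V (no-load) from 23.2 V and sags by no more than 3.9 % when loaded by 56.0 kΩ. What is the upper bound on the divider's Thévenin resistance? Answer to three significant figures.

R_th ≤ 2.27 kΩ

Loading drop = R_th/(R_th + R_L) ≤ 0.0390, so R_th ≤ R_L · ε/(1−ε) = 56.0 kΩ × 0.0390/0.9610 = 2.27 kΩ.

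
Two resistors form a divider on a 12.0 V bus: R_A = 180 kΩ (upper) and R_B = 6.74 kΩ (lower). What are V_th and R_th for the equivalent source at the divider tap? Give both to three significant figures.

V_th = 0.433 V, R_th = 6.50 kΩ

V_th is the open-circuit tap voltage: 12.0 × 6.74/(180 + 6.74) = 0.433 V.
With the supply zeroed, R_A and R_B appear in parallel from the tap: R_th = R_A‖R_B = (180 × 6.74)/186.7 = 6.50 kΩ.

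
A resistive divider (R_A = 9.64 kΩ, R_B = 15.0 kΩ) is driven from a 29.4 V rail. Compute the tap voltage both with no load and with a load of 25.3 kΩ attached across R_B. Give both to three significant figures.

Unloaded: 17.9 V; loaded: 14.5 V

Open-circuit: V = 29.4 × 15.0/(9.64 + 15.0) = 17.9 V.
With the load, R_B becomes R_B‖R_L = 9.417 kΩ, so V = 29.4 × 9.417/19.06 = 14.5 V.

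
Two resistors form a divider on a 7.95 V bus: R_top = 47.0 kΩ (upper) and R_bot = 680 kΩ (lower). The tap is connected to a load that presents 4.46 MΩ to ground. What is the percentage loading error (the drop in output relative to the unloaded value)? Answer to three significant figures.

The divider's output (Thévenin) resistance is R_top‖R_bot = 43.96 kΩ.
Fractional drop under load = R_th/(R_th + R_L) = 43.96 / (43.96 + 4460) = 0.009761.
So the output falls by 0.976 %.

0.976 %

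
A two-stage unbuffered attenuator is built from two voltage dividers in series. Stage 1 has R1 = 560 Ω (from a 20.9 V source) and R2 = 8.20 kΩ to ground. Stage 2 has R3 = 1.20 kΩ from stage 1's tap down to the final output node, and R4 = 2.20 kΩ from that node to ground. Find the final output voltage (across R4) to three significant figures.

V_out ≈ 11.0 V

Stage 2 presents R3+R4 = 3400 Ω as a load on stage 1's tap.
Stage 1's lower leg becomes R2‖(R3+R4) = 2403 Ω, so V_mid = 20.9 × 2403/2963 = 16.95 V.
Stage 2 is itself unloaded: V_out = V_mid × R4/(R3+R4) = 16.95 × 2200/3400 = 11.0 V.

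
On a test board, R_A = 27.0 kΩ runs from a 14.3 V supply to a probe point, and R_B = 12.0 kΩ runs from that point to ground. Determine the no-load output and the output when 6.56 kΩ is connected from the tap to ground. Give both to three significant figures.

Unloaded: 4.40 V; loaded: 1.94 V

Open-circuit: V = 14.3 × 12.0/(27.0 + 12.0) = 4.40 V.
With the load, R_B becomes R_B‖R_L = 4.241 kΩ, so V = 14.3 × 4.241/31.24 = 1.94 V.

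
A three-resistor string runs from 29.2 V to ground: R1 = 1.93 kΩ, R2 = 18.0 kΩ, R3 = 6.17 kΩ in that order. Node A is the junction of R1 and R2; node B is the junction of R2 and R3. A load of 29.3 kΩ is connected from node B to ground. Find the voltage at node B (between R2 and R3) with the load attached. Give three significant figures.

At node B, R3 is in parallel with the load: R3‖R_L = 5.097 kΩ.
Below node A the resistance is R2 + (R3‖R_L) = 23.10 kΩ, so V_A = 29.2 × 23.10/25.03 = 26.95 V.
Then V_B = V_A × (R3‖R_L)/(R2 + R3‖R_L) = 26.95 × 5.097/23.10 = 5.95 V.

V ≈ 5.95 V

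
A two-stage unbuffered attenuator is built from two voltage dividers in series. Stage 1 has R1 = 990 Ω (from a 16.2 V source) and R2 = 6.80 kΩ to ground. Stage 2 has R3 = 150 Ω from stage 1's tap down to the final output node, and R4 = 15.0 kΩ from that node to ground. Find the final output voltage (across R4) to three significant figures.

Stage 2 presents R3+R4 = 15150 Ω as a load on stage 1's tap.
Stage 1's lower leg becomes R2‖(R3+R4) = 4693 Ω, so V_mid = 16.2 × 4693/5683 = 13.38 V.
Stage 2 is itself unloaded: V_out = V_mid × R4/(R3+R4) = 13.38 × 15000/15150 = 13.2 V.

V_out ≈ 13.2 V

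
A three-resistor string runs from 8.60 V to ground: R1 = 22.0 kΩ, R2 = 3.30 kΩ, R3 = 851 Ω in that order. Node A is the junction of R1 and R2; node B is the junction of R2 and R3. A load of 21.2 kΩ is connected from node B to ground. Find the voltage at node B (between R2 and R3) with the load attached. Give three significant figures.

At node B, R3 is in parallel with the load: R3‖R_L = 818.2 Ω.
Below node A the resistance is R2 + (R3‖R_L) = 4118 Ω, so V_A = 8.60 × 4118/26120 = 1.356 V.
Then V_B = V_A × (R3‖R_L)/(R2 + R3‖R_L) = 1.356 × 818.2/4118 = 0.269 V.

V ≈ 0.269 V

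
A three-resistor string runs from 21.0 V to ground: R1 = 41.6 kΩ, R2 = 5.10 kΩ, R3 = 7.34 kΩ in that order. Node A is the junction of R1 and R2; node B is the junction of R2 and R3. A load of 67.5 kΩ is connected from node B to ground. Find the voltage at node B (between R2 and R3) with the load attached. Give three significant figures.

At node B, R3 is in parallel with the load: R3‖R_L = 6.620 kΩ.
Below node A the resistance is R2 + (R3‖R_L) = 11.72 kΩ, so V_A = 21.0 × 11.72/53.32 = 4.616 V.
Then V_B = V_A × (R3‖R_L)/(R2 + R3‖R_L) = 4.616 × 6.620/11.72 = 2.61 V.

V ≈ 2.61 V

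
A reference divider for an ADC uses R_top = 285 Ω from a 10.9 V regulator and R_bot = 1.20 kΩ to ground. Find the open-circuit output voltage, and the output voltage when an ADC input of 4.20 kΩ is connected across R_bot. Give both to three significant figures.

Open-circuit: V = 10.9 × 1200/(285 + 1200) = 8.81 V.
With the load, R_bot becomes R_bot‖R_L = 933.3 Ω, so V = 10.9 × 933.3/1218 = 8.35 V.

Unloaded: 8.81 V; loaded: 8.35 V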